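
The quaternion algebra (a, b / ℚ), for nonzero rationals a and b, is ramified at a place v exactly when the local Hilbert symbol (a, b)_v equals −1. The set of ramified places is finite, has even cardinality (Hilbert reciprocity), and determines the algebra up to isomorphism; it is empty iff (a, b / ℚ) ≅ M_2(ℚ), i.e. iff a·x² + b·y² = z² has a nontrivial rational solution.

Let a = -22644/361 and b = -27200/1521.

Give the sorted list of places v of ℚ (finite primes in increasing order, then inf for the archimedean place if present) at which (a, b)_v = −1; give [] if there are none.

(a, b) ≡ (-629, -17) mod (ℚ^×)²; places V = {2, 3, 5, 13, 17, 19, 37, ∞}.
(a,b)_19: α=-2, u≡4; β=0, v≡8 (mod 19); (4|19)=+1, (8|19)=-1; sign (−1)^0·+1^0·-1^-2 = +1.
(a,b)_2: α=2, β=6; u≡3, v≡7 (mod 8); ε(u)ε(v)=1·1, αω(v)=2·0, βω(u)=6·1; sum ≡ 1  ⇒  -1.
(a,b)_5: α=0, u≡1; β=2, v≡2 (mod 5); (1|5)=+1, (2|5)=-1; sign (−1)^0·+1^2·-1^0 = +1.
(a,b)_3: α=2, u≡1; β=-2, v≡1 (mod 3); (1|3)=+1, (1|3)=+1; sign (−1)^0·+1^-2·+1^2 = +1.
(a,b)_∞: sgn(-629)=−, sgn(-17)=−, so -1.
(a,b)_37: α=1, u≡31; β=0, v≡8 (mod 37); (31|37)=-1, (8|37)=-1; sign (−1)^0·-1^0·-1^1 = -1.
(a,b)_17: α=1, u≡7; β=1, v≡4 (mod 17); (7|17)=-1, (4|17)=+1; sign (−1)^0·-1^1·+1^1 = -1.
(a,b)_13: α=0, u≡8; β=-2, v≡1 (mod 13); (8|13)=-1, (1|13)=+1; sign (−1)^0·-1^-2·+1^0 = +1.
Ram(-629, -17) = {2, 17, 37, ∞}; no ℚ_2-point on the conic.

[2, 17, 37, inf]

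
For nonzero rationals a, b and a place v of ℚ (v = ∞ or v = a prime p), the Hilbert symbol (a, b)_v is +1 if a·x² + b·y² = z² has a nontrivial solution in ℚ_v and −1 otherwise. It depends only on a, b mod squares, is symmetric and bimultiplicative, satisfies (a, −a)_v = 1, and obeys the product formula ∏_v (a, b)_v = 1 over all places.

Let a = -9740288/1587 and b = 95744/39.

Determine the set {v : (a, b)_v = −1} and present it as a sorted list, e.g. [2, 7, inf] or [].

Mod squares: a ≡ -7134, b ≡ 14586. Check v ∈ {∞, 2, 3, 11, 13, 17, 23, 29, 41}.
v=2: v_2(a)=13, v_2(b)=9; units ≡ 1, 5 (mod 8); ε·ε+αω+βω = 0·0+13·1+9·0 ≡ 1  ⇒  (a,b)_2 = -1.
v=23: a=23^-2·(≡17), b=23^0·(≡4) mod 23; (17|23)=-1, (4|23)=+1; (−1)^{-2·0·11}·(-1)^0·(+1)^-2 = +1.
v=41: a=41^1·(≡8), b=41^0·(≡16) mod 41; (8|41)=+1, (16|41)=+1; (−1)^{1·0·20}·(+1)^0·(+1)^1 = +1.
v=13: a=13^0·(≡1), b=13^-1·(≡4) mod 13; (1|13)=+1, (4|13)=+1; (−1)^{0·-1·6}·(+1)^-1·(+1)^0 = +1.
v=3: a=3^-1·(≡1), b=3^-1·(≡2) mod 3; (1|3)=+1, (2|3)=-1; (−1)^{-1·-1·1}·(+1)^-1·(-1)^-1 = +1.
v=29: a=29^1·(≡21), b=29^0·(≡16) mod 29; (21|29)=-1, (16|29)=+1; (−1)^{1·0·14}·(-1)^0·(+1)^1 = +1.
v=∞: -7134 < 0 and 14586 > 0  ⇒  (a,b)_∞ = +1.
v=11: a=11^0·(≡1), b=11^1·(≡6) mod 11; (1|11)=+1, (6|11)=-1; (−1)^{0·1·5}·(+1)^1·(-1)^0 = +1.
v=17: a=17^0·(≡11), b=17^1·(≡1) mod 17; (11|17)=-1, (1|17)=+1; (−1)^{0·1·8}·(-1)^1·(+1)^0 = -1.
|Ram(-7134, 14586)| = 2, even; anisotropic at {2, 17}.

[2, 17]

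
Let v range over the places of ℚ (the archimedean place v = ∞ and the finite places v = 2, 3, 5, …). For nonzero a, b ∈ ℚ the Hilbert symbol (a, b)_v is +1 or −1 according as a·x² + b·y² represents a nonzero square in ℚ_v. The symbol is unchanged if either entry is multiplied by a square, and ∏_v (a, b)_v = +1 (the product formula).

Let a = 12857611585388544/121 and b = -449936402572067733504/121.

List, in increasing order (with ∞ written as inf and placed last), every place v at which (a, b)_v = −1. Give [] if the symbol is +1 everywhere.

[19, 37]

Mod squares: a ≡ 29, b ≡ -142709. Check v ∈ {∞, 2, 3, 7, 11, 13, 19, 29, 37}.
v=19: a=19^2·(≡10), b=19^3·(≡8) mod 19; (10|19)=-1, (8|19)=-1; (−1)^{2·3·9}·(-1)^3·(-1)^2 = -1.
v=11: a=11^-2·(≡7), b=11^-2·(≡5) mod 11; (7|11)=-1, (5|11)=+1; (−1)^{-2·-2·5}·(-1)^-2·(+1)^-2 = +1.
v=7: a=7^0·(≡1), b=7^1·(≡2) mod 7; (1|7)=+1, (2|7)=+1; (−1)^{0·1·3}·(+1)^1·(+1)^0 = +1.
v=37: a=37^2·(≡24), b=37^3·(≡7) mod 37; (24|37)=-1, (7|37)=+1; (−1)^{2·3·18}·(-1)^3·(+1)^2 = -1.
v=29: a=29^1·(≡13), b=29^1·(≡20) mod 29; (13|29)=+1, (20|29)=+1; (−1)^{1·1·14}·(+1)^1·(+1)^1 = +1.
v=13: a=13^2·(≡10), b=13^2·(≡2) mod 13; (10|13)=+1, (2|13)=-1; (−1)^{2·2·6}·(+1)^2·(-1)^2 = +1.
v=3: a=3^4·(≡2), b=3^2·(≡1) mod 3; (2|3)=-1, (1|3)=+1; (−1)^{4·2·1}·(-1)^2·(+1)^4 = +1.
v=∞: 29 > 0 and -142709 < 0  ⇒  (a,b)_∞ = +1.
v=2: v_2(a)=16, v_2(b)=22; units ≡ 5, 3 (mod 8); ε·ε+αω+βω = 0·1+16·1+22·1 ≡ 0  ⇒  (a,b)_2 = +1.
(29, -142709 / ℚ) ramifies at {19, 37}: a division algebra.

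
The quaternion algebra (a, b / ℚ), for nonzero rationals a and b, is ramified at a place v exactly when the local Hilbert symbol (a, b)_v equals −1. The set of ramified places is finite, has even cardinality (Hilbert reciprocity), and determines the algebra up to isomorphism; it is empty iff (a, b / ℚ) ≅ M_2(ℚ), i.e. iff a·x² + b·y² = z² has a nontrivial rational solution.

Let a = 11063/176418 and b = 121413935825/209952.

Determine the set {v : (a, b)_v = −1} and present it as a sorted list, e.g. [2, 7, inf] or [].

[13, 23, 31, 37]

Mod squares: a ≡ 22126, b ≡ 685906. Check v ∈ {∞, 2, 3, 5, 7, 11, 13, 17, 23, 31, 37}.
v=31: a=31^0·(≡22), b=31^1·(≡30) mod 31; (22|31)=-1, (30|31)=-1; (−1)^{0·1·15}·(-1)^1·(-1)^0 = -1.
v=∞: 22126 > 0 and 685906 > 0  ⇒  (a,b)_∞ = +1.
v=37: a=37^1·(≡20), b=37^1·(≡36) mod 37; (20|37)=-1, (36|37)=+1; (−1)^{1·1·18}·(-1)^1·(+1)^1 = -1.
v=2: v_2(a)=-1, v_2(b)=-5; units ≡ 7, 1 (mod 8); ε·ε+αω+βω = 1·0+-1·0+-5·0 ≡ 0  ⇒  (a,b)_2 = +1.
v=23: a=23^1·(≡17), b=23^1·(≡5) mod 23; (17|23)=-1, (5|23)=-1; (−1)^{1·1·11}·(-1)^1·(-1)^1 = -1.
v=5: a=5^0·(≡1), b=5^2·(≡4) mod 5; (1|5)=+1, (4|5)=+1; (−1)^{0·2·2}·(+1)^2·(+1)^0 = +1.
v=11: a=11^-2·(≡5), b=11^0·(≡1) mod 11; (5|11)=+1, (1|11)=+1; (−1)^{-2·0·5}·(+1)^0·(+1)^-2 = +1.
v=7: a=7^0·(≡6), b=7^2·(≡2) mod 7; (6|7)=-1, (2|7)=+1; (−1)^{0·2·3}·(-1)^2·(+1)^0 = +1.
v=17: a=17^0·(≡9), b=17^2·(≡6) mod 17; (9|17)=+1, (6|17)=-1; (−1)^{0·2·8}·(+1)^2·(-1)^0 = +1.
v=3: a=3^-6·(≡1), b=3^-8·(≡1) mod 3; (1|3)=+1, (1|3)=+1; (−1)^{-6·-8·1}·(+1)^-8·(+1)^-6 = +1.
v=13: a=13^1·(≡4), b=13^1·(≡5) mod 13; (4|13)=+1, (5|13)=-1; (−1)^{1·1·6}·(+1)^1·(-1)^1 = -1.
Ram(22126, 685906) = {13, 23, 31, 37}; no ℚ_13-point on the conic.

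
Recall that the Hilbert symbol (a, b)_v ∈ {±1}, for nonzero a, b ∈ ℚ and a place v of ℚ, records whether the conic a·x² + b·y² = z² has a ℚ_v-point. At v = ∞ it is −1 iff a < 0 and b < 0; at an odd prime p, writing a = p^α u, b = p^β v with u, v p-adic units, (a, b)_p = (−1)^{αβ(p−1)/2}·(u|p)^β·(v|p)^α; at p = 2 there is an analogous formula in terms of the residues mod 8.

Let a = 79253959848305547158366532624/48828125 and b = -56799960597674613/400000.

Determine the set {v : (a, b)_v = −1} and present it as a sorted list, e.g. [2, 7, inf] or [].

[2, 3, 17, 29]

Mod squares: a ≡ 40205, b ≡ -16530. Check v ∈ {∞, 2, 3, 5, 11, 17, 19, 29, 43}.
v=2: v_2(a)=4, v_2(b)=-7; units ≡ 5, 7 (mod 8); ε·ε+αω+βω = 0·1+4·0+-7·1 ≡ 1  ⇒  (a,b)_2 = -1.
v=3: a=3^22·(≡2), b=3^13·(≡1) mod 3; (2|3)=-1, (1|3)=+1; (−1)^{22·13·1}·(-1)^13·(+1)^22 = -1.
v=29: a=29^2·(≡18), b=29^1·(≡3) mod 29; (18|29)=-1, (3|29)=-1; (−1)^{2·1·14}·(-1)^1·(-1)^2 = -1.
v=43: a=43^3·(≡30), b=43^2·(≡1) mod 43; (30|43)=-1, (1|43)=+1; (−1)^{3·2·21}·(-1)^2·(+1)^3 = +1.
v=5: a=5^-11·(≡4), b=5^-5·(≡4) mod 5; (4|5)=+1, (4|5)=+1; (−1)^{-11·-5·2}·(+1)^-5·(+1)^-11 = +1.
v=11: a=11^3·(≡3), b=11^2·(≡1) mod 11; (3|11)=+1, (1|11)=+1; (−1)^{3·2·5}·(+1)^2·(+1)^3 = +1.
v=17: a=17^3·(≡16), b=17^2·(≡11) mod 17; (16|17)=+1, (11|17)=-1; (−1)^{3·2·8}·(+1)^2·(-1)^3 = -1.
v=∞: 40205 > 0 and -16530 < 0  ⇒  (a,b)_∞ = +1.
v=19: a=19^2·(≡17), b=19^1·(≡16) mod 19; (17|19)=+1, (16|19)=+1; (−1)^{2·1·9}·(+1)^1·(+1)^2 = +1.
(40205, -16530 / ℚ) ramifies at {2, 3, 17, 29}: a division algebra.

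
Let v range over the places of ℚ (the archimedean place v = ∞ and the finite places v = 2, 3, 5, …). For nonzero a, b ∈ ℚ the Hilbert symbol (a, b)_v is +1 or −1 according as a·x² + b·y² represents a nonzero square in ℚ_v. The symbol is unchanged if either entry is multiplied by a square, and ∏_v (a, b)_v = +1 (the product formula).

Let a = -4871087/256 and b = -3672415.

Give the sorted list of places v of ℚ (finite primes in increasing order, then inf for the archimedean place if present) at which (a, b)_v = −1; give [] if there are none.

(a, b) ≡ (-28823, -3672415) mod (ℚ^×)²; places V = {2, 5, 13, 19, 29, 31, 37, 41, 43, ∞}.
(a,b)_37: α=1, u≡14; β=0, v≡20 (mod 37); (14|37)=-1, (20|37)=-1; sign (−1)^0·-1^0·-1^1 = -1.
(a,b)_19: α=1, u≡12; β=1, v≡2 (mod 19); (12|19)=-1, (2|19)=-1; sign (−1)^1·-1^1·-1^1 = -1.
(a,b)_29: α=0, u≡3; β=1, v≡8 (mod 29); (3|29)=-1, (8|29)=-1; sign (−1)^0·-1^1·-1^0 = -1.
(a,b)_43: α=0, u≡2; β=1, v≡36 (mod 43); (2|43)=-1, (36|43)=+1; sign (−1)^0·-1^1·+1^0 = -1.
(a,b)_41: α=1, u≡38; β=0, v≡37 (mod 41); (38|41)=-1, (37|41)=+1; sign (−1)^0·-1^0·+1^1 = +1.
(a,b)_31: α=0, u≡20; β=1, v≡17 (mod 31); (20|31)=+1, (17|31)=-1; sign (−1)^0·+1^1·-1^0 = +1.
(a,b)_13: α=2, u≡7; β=0, v≡7 (mod 13); (7|13)=-1, (7|13)=-1; sign (−1)^0·-1^0·-1^2 = +1.
(a,b)_∞: sgn(-28823)=−, sgn(-3672415)=−, so -1.
(a,b)_2: α=-8, β=0; u≡1, v≡1 (mod 8); ε(u)ε(v)=0·0, αω(v)=-8·0, βω(u)=0·0; sum ≡ 0  ⇒  +1.
(a,b)_5: α=0, u≡3; β=1, v≡2 (mod 5); (3|5)=-1, (2|5)=-1; sign (−1)^0·-1^1·-1^0 = -1.
(-28823, -3672415 / ℚ) ramifies at {5, 19, 29, 37, 43, ∞}: a division algebra.

[5, 19, 29, 37, 43, inf]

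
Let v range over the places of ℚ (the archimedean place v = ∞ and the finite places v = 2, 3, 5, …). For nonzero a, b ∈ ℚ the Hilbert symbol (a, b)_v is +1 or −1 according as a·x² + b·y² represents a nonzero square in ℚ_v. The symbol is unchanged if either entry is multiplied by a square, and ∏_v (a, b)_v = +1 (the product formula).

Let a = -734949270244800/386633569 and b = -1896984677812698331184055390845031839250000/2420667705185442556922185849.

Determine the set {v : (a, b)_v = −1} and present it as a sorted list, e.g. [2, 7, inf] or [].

[17, inf]

Mod squares: a ≡ -10720047, b ≡ -35853. Check v ∈ {∞, 2, 3, 5, 7, 13, 17, 19, 23, 37, 53}.
v=37: a=37^1·(≡4), b=37^3·(≡34) mod 37; (4|37)=+1, (34|37)=+1; (−1)^{1·3·18}·(+1)^3·(+1)^1 = +1.
v=23: a=23^3·(≡4), b=23^8·(≡3) mod 23; (4|23)=+1, (3|23)=+1; (−1)^{3·8·11}·(+1)^8·(+1)^3 = +1.
v=19: a=19^1·(≡6), b=19^3·(≡14) mod 19; (6|19)=+1, (14|19)=-1; (−1)^{1·3·9}·(+1)^3·(-1)^1 = +1.
v=5: a=5^2·(≡2), b=5^6·(≡2) mod 5; (2|5)=-1, (2|5)=-1; (−1)^{2·6·2}·(-1)^6·(-1)^2 = +1.
v=53: a=53^-4·(≡19), b=53^-10·(≡38) mod 53; (19|53)=-1, (38|53)=+1; (−1)^{-4·-10·26}·(-1)^-10·(+1)^-4 = +1.
v=17: a=17^1·(≡12), b=17^5·(≡2) mod 17; (12|17)=-1, (2|17)=+1; (−1)^{1·5·8}·(-1)^5·(+1)^1 = -1.
v=13: a=13^1·(≡1), b=13^2·(≡4) mod 13; (1|13)=+1, (4|13)=+1; (−1)^{1·2·6}·(+1)^2·(+1)^1 = +1.
v=2: v_2(a)=6, v_2(b)=4; units ≡ 1, 3 (mod 8); ε·ε+αω+βω = 0·1+6·1+4·0 ≡ 0  ⇒  (a,b)_2 = +1.
v=7: a=7^-2·(≡3), b=7^-12·(≡2) mod 7; (3|7)=-1, (2|7)=+1; (−1)^{-2·-12·3}·(-1)^-12·(+1)^-2 = +1.
v=∞: -10720047 < 0 and -35853 < 0  ⇒  (a,b)_∞ = -1.
v=3: a=3^5·(≡2), b=3^19·(≡1) mod 3; (2|3)=-1, (1|3)=+1; (−1)^{5·19·1}·(-1)^19·(+1)^5 = +1.
|Ram(-10720047, -35853)| = 2, even; anisotropic at {17, ∞}.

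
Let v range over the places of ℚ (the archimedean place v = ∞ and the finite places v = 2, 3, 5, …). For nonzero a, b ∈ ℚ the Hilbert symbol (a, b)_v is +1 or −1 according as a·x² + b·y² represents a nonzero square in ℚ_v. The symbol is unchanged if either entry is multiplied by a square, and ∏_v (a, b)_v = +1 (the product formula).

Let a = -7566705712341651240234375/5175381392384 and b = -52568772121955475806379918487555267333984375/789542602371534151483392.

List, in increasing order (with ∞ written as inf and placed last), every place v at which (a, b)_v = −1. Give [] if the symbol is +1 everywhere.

[2, 3, 5, inf]

(a, b) ≡ (-121737, -13485) mod (ℚ^×)²; places V = {2, 3, 5, 7, 11, 17, 19, 23, 29, 31, 53, ∞}.
(a,b)_31: α=3, u≡7; β=5, v≡11 (mod 31); (7|31)=+1, (11|31)=-1; sign (−1)^1·+1^5·-1^3 = +1.
(a,b)_19: α=-2, u≡10; β=-4, v≡11 (mod 19); (10|19)=-1, (11|19)=+1; sign (−1)^0·-1^-4·+1^-2 = +1.
(a,b)_11: α=7, u≡2; β=12, v≡5 (mod 11); (2|11)=-1, (5|11)=+1; sign (−1)^0·-1^12·+1^7 = +1.
(a,b)_∞: sgn(-121737)=−, sgn(-13485)=−, so -1.
(a,b)_5: α=10, u≡2; β=15, v≡2 (mod 5); (2|5)=-1, (2|5)=-1; sign (−1)^0·-1^15·-1^10 = -1.
(a,b)_53: α=0, u≡44; β=2, v≡23 (mod 53); (44|53)=+1, (23|53)=-1; sign (−1)^0·+1^2·-1^0 = +1.
(a,b)_3: α=1, u≡2; β=-1, v≡2 (mod 3); (2|3)=-1, (2|3)=-1; sign (−1)^1·-1^-1·-1^1 = -1.
(a,b)_23: α=2, u≡16; β=4, v≡1 (mod 23); (16|23)=+1, (1|23)=+1; sign (−1)^0·+1^4·+1^2 = +1.
(a,b)_17: α=-1, u≡8; β=-4, v≡2 (mod 17); (8|17)=+1, (2|17)=+1; sign (−1)^0·+1^-4·+1^-1 = +1.
(a,b)_2: α=-10, β=-22; u≡7, v≡3 (mod 8); ε(u)ε(v)=1·1, αω(v)=-10·1, βω(u)=-22·0; sum ≡ 1  ⇒  -1.
(a,b)_29: α=2, u≡25; β=3, v≡22 (mod 29); (25|29)=+1, (22|29)=+1; sign (−1)^0·+1^3·+1^2 = +1.
(a,b)_7: α=-7, u≡4; β=-8, v≡1 (mod 7); (4|7)=+1, (1|7)=+1; sign (−1)^0·+1^-8·+1^-7 = +1.
|Ram(-121737, -13485)| = 4, even; anisotropic at {2, 3, 5, ∞}.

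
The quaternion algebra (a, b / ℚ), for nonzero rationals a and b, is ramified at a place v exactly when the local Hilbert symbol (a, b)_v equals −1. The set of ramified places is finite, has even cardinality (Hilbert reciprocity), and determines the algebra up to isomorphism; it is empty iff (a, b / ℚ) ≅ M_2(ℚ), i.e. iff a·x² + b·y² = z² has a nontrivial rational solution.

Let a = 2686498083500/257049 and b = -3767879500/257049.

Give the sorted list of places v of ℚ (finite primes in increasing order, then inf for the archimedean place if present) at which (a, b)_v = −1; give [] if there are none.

(a, b) ≡ (4715, -6355) mod (ℚ^×)²; places V = {2, 3, 5, 7, 11, 13, 23, 31, 41, ∞}.
(a,b)_31: α=2, u≡6; β=1, v≡24 (mod 31); (6|31)=-1, (24|31)=-1; sign (−1)^0·-1^1·-1^2 = -1.
(a,b)_13: α=-4, u≡4; β=-4, v≡2 (mod 13); (4|13)=+1, (2|13)=-1; sign (−1)^0·+1^-4·-1^-4 = +1.
(a,b)_3: α=-2, u≡2; β=-2, v≡2 (mod 3); (2|3)=-1, (2|3)=-1; sign (−1)^0·-1^-2·-1^-2 = +1.
(a,b)_23: α=1, u≡14; β=0, v≡4 (mod 23); (14|23)=-1, (4|23)=+1; sign (−1)^0·-1^0·+1^1 = +1.
(a,b)_11: α=2, u≡8; β=2, v≡4 (mod 11); (8|11)=-1, (4|11)=+1; sign (−1)^0·-1^2·+1^2 = +1.
(a,b)_2: α=2, β=2; u≡3, v≡5 (mod 8); ε(u)ε(v)=1·0, αω(v)=2·1, βω(u)=2·1; sum ≡ 0  ⇒  +1.
(a,b)_41: α=1, u≡40; β=1, v≡18 (mod 41); (40|41)=+1, (18|41)=+1; sign (−1)^0·+1^1·+1^1 = +1.
(a,b)_7: α=2, u≡2; β=2, v≡2 (mod 7); (2|7)=+1, (2|7)=+1; sign (−1)^0·+1^2·+1^2 = +1.
(a,b)_∞: sgn(4715)=+, sgn(-6355)=−, so +1.
(a,b)_5: α=3, u≡2; β=3, v≡1 (mod 5); (2|5)=-1, (1|5)=+1; sign (−1)^0·-1^3·+1^3 = -1.
(4715, -6355 / ℚ) ramifies at {5, 31}: a division algebra.

[5, 31]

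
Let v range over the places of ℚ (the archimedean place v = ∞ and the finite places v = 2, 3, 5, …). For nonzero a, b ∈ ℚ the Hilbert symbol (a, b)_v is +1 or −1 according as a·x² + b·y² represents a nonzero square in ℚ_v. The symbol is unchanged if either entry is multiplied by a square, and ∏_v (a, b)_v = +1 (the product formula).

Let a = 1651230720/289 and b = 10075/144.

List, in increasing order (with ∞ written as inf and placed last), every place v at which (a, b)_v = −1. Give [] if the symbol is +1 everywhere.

Mod squares: a ≡ 179170, b ≡ 403. Check v ∈ {∞, 2, 3, 5, 13, 17, 19, 23, 31, 41}.
v=31: a=31^0·(≡22), b=31^1·(≡24) mod 31; (22|31)=-1, (24|31)=-1; (−1)^{0·1·15}·(-1)^1·(-1)^0 = -1.
v=3: a=3^2·(≡1), b=3^-2·(≡1) mod 3; (1|3)=+1, (1|3)=+1; (−1)^{2·-2·1}·(+1)^-2·(+1)^2 = +1.
v=17: a=17^-2·(≡14), b=17^0·(≡12) mod 17; (14|17)=-1, (12|17)=-1; (−1)^{-2·0·8}·(-1)^0·(-1)^-2 = +1.
v=13: a=13^0·(≡3), b=13^1·(≡8) mod 13; (3|13)=+1, (8|13)=-1; (−1)^{0·1·6}·(+1)^1·(-1)^0 = +1.
v=5: a=5^1·(≡1), b=5^2·(≡2) mod 5; (1|5)=+1, (2|5)=-1; (−1)^{1·2·2}·(+1)^2·(-1)^1 = -1.
v=2: v_2(a)=11, v_2(b)=-4; units ≡ 1, 3 (mod 8); ε·ε+αω+βω = 0·1+11·1+-4·0 ≡ 1  ⇒  (a,b)_2 = -1.
v=19: a=19^1·(≡11), b=19^0·(≡16) mod 19; (11|19)=+1, (16|19)=+1; (−1)^{1·0·9}·(+1)^0·(+1)^1 = +1.
v=23: a=23^1·(≡2), b=23^0·(≡4) mod 23; (2|23)=+1, (4|23)=+1; (−1)^{1·0·11}·(+1)^0·(+1)^1 = +1.
v=∞: 179170 > 0 and 403 > 0  ⇒  (a,b)_∞ = +1.
v=41: a=41^1·(≡15), b=41^0·(≡19) mod 41; (15|41)=-1, (19|41)=-1; (−1)^{1·0·20}·(-1)^0·(-1)^1 = -1.
|Ram(179170, 403)| = 4, even; anisotropic at {2, 5, 31, 41}.

[2, 5, 31, 41]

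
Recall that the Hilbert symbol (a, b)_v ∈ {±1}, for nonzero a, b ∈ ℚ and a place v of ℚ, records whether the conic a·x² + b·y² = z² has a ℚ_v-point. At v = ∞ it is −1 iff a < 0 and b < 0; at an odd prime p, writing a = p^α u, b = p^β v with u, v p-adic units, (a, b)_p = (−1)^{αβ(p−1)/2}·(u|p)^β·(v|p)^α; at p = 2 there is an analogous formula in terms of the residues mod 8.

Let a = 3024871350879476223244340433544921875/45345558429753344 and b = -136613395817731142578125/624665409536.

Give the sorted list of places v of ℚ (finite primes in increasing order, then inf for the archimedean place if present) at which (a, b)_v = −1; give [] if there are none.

(a, b) ≡ (2730, -6006) mod (ℚ^×)²; places V = {2, 3, 5, 7, 11, 13, 17, 23, 29, 41, ∞}.
(a,b)_29: α=4, u≡5; β=2, v≡14 (mod 29); (5|29)=+1, (14|29)=-1; sign (−1)^0·+1^2·-1^4 = +1.
(a,b)_23: α=-4, u≡12; β=-2, v≡20 (mod 23); (12|23)=+1, (20|23)=-1; sign (−1)^0·+1^-2·-1^-4 = +1.
(a,b)_41: α=-4, u≡19; β=-2, v≡36 (mod 41); (19|41)=-1, (36|41)=+1; sign (−1)^0·-1^-2·+1^-4 = +1.
(a,b)_7: α=-1, u≡5; β=-3, v≡5 (mod 7); (5|7)=-1, (5|7)=-1; sign (−1)^1·-1^-3·-1^-1 = -1.
(a,b)_11: α=6, u≡10; β=3, v≡5 (mod 11); (10|11)=-1, (5|11)=+1; sign (−1)^0·-1^3·+1^6 = -1.
(a,b)_3: α=13, u≡1; β=9, v≡2 (mod 3); (1|3)=+1, (2|3)=-1; sign (−1)^1·+1^9·-1^13 = +1.
(a,b)_17: α=4, u≡12; β=2, v≡6 (mod 17); (12|17)=-1, (6|17)=-1; sign (−1)^0·-1^2·-1^4 = +1.
(a,b)_2: α=-13, β=-11; u≡5, v≡5 (mod 8); ε(u)ε(v)=0·0, αω(v)=-13·1, βω(u)=-11·1; sum ≡ 0  ⇒  +1.
(a,b)_13: α=5, u≡6; β=3, v≡8 (mod 13); (6|13)=-1, (8|13)=-1; sign (−1)^0·-1^3·-1^5 = +1.
(a,b)_5: α=11, u≡1; β=10, v≡1 (mod 5); (1|5)=+1, (1|5)=+1; sign (−1)^0·+1^10·+1^11 = +1.
(a,b)_∞: sgn(2730)=+, sgn(-6006)=−, so +1.
(2730, -6006 / ℚ) ramifies at {7, 11}: a division algebra.

[7, 11]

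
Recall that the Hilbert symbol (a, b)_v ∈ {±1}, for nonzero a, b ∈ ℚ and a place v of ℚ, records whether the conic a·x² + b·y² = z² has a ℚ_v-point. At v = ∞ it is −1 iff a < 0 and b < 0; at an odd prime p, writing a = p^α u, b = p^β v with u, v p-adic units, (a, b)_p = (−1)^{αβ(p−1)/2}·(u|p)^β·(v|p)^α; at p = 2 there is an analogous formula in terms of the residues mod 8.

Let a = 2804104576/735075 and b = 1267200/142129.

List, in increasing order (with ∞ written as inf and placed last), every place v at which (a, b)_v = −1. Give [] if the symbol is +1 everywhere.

[2, 17]

(a, b) ≡ (9282, 22) mod (ℚ^×)²; places V = {2, 3, 5, 7, 11, 13, 17, 29, ∞}.
(a,b)_2: α=7, β=9; u≡1, v≡3 (mod 8); ε(u)ε(v)=0·1, αω(v)=7·1, βω(u)=9·0; sum ≡ 1  ⇒  -1.
(a,b)_17: α=3, u≡8; β=0, v≡6 (mod 17); (8|17)=+1, (6|17)=-1; sign (−1)^0·+1^0·-1^3 = -1.
(a,b)_29: α=0, u≡3; β=-2, v≡20 (mod 29); (3|29)=-1, (20|29)=+1; sign (−1)^0·-1^-2·+1^0 = +1.
(a,b)_∞: sgn(9282)=+, sgn(22)=+, so +1.
(a,b)_13: α=1, u≡12; β=-2, v≡10 (mod 13); (12|13)=+1, (10|13)=+1; sign (−1)^0·+1^-2·+1^1 = +1.
(a,b)_5: α=-2, u≡2; β=2, v≡2 (mod 5); (2|5)=-1, (2|5)=-1; sign (−1)^0·-1^2·-1^-2 = +1.
(a,b)_3: α=-5, u≡1; β=2, v≡1 (mod 3); (1|3)=+1, (1|3)=+1; sign (−1)^0·+1^2·+1^-5 = +1.
(a,b)_7: α=3, u≡6; β=0, v≡4 (mod 7); (6|7)=-1, (4|7)=+1; sign (−1)^0·-1^0·+1^3 = +1.
(a,b)_11: α=-2, u≡3; β=1, v≡7 (mod 11); (3|11)=+1, (7|11)=-1; sign (−1)^0·+1^1·-1^-2 = +1.
(9282, 22 / ℚ) ramifies at {2, 17}: a division algebra.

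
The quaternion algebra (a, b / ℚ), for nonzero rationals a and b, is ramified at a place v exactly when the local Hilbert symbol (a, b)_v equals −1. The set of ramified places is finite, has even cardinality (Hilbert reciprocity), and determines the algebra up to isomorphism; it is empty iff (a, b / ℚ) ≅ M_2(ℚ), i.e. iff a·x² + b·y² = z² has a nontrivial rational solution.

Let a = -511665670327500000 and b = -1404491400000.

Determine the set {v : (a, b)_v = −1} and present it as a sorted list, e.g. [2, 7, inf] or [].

(a, b) ≡ (-2990, -285) mod (ℚ^×)²; places V = {2, 3, 5, 13, 17, 19, 23, ∞}.
(a,b)_23: α=1, u≡3; β=0, v≡17 (mod 23); (3|23)=+1, (17|23)=-1; sign (−1)^0·+1^0·-1^1 = -1.
(a,b)_∞: sgn(-2990)=−, sgn(-285)=−, so -1.
(a,b)_17: α=2, u≡16; β=0, v≡9 (mod 17); (16|17)=+1, (9|17)=+1; sign (−1)^0·+1^0·+1^2 = +1.
(a,b)_13: α=1, u≡10; β=2, v≡12 (mod 13); (10|13)=+1, (12|13)=+1; sign (−1)^0·+1^2·+1^1 = +1.
(a,b)_5: α=7, u≡3; β=5, v≡2 (mod 5); (3|5)=-1, (2|5)=-1; sign (−1)^0·-1^5·-1^7 = +1.
(a,b)_19: α=2, u≡13; β=1, v≡5 (mod 19); (13|19)=-1, (5|19)=+1; sign (−1)^0·-1^1·+1^2 = -1.
(a,b)_3: α=8, u≡1; β=7, v≡1 (mod 3); (1|3)=+1, (1|3)=+1; sign (−1)^0·+1^7·+1^8 = +1.
(a,b)_2: α=5, β=6; u≡1, v≡3 (mod 8); ε(u)ε(v)=0·1, αω(v)=5·1, βω(u)=6·0; sum ≡ 1  ⇒  -1.
|Ram(-2990, -285)| = 4, even; anisotropic at {2, 19, 23, ∞}.

[2, 19, 23, inf]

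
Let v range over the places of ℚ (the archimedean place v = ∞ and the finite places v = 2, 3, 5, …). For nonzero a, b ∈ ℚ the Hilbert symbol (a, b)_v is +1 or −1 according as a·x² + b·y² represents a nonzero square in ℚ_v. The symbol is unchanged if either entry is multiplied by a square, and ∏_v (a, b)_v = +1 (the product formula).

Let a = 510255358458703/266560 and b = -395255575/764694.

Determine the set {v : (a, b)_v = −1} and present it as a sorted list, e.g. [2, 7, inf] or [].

Mod squares: a ≡ 20995, b ≡ -1482. Check v ∈ {∞, 2, 3, 5, 7, 11, 13, 17, 19, 23}.
v=13: a=13^3·(≡12), b=13^1·(≡1) mod 13; (12|13)=+1, (1|13)=+1; (−1)^{3·1·6}·(+1)^1·(+1)^3 = +1.
v=7: a=7^-2·(≡4), b=7^-2·(≡2) mod 7; (4|7)=+1, (2|7)=+1; (−1)^{-2·-2·3}·(+1)^-2·(+1)^-2 = +1.
v=3: a=3^0·(≡1), b=3^-3·(≡1) mod 3; (1|3)=+1, (1|3)=+1; (−1)^{0·-3·1}·(+1)^-3·(+1)^0 = +1.
v=∞: 20995 > 0 and -1482 < 0  ⇒  (a,b)_∞ = +1.
v=11: a=11^2·(≡6), b=11^2·(≡1) mod 11; (6|11)=-1, (1|11)=+1; (−1)^{2·2·5}·(-1)^2·(+1)^2 = +1.
v=17: a=17^-1·(≡3), b=17^-2·(≡14) mod 17; (3|17)=-1, (14|17)=-1; (−1)^{-1·-2·8}·(-1)^-2·(-1)^-1 = -1.
v=23: a=23^4·(≡10), b=23^2·(≡2) mod 23; (10|23)=-1, (2|23)=+1; (−1)^{4·2·11}·(-1)^2·(+1)^4 = +1.
v=2: v_2(a)=-6, v_2(b)=-1; units ≡ 3, 3 (mod 8); ε·ε+αω+βω = 1·1+-6·1+-1·1 ≡ 0  ⇒  (a,b)_2 = +1.
v=19: a=19^3·(≡8), b=19^1·(≡4) mod 19; (8|19)=-1, (4|19)=+1; (−1)^{3·1·9}·(-1)^1·(+1)^3 = +1.
v=5: a=5^-1·(≡4), b=5^2·(≡3) mod 5; (4|5)=+1, (3|5)=-1; (−1)^{-1·2·2}·(+1)^2·(-1)^-1 = -1.
(20995, -1482 / ℚ) ramifies at {5, 17}: a division algebra.

[5, 17]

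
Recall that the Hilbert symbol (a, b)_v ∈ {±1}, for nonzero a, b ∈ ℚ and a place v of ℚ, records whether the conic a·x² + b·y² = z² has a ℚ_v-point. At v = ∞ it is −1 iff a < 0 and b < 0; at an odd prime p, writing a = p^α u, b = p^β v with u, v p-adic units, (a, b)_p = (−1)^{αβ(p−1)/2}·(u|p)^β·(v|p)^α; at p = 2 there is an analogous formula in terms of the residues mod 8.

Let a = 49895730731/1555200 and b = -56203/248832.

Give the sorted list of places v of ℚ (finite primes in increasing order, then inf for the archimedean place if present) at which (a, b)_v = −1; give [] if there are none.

Mod squares: a ≡ 25246617, b ≡ -3441. Check v ∈ {∞, 2, 3, 5, 7, 11, 23, 29, 31, 37}.
v=23: a=23^1·(≡18), b=23^0·(≡12) mod 23; (18|23)=+1, (12|23)=+1; (−1)^{1·0·11}·(+1)^0·(+1)^1 = +1.
v=37: a=37^1·(≡23), b=37^1·(≡5) mod 37; (23|37)=-1, (5|37)=-1; (−1)^{1·1·18}·(-1)^1·(-1)^1 = +1.
v=2: v_2(a)=-8, v_2(b)=-10; units ≡ 1, 7 (mod 8); ε·ε+αω+βω = 0·1+-8·0+-10·0 ≡ 0  ⇒  (a,b)_2 = +1.
v=29: a=29^1·(≡13), b=29^0·(≡12) mod 29; (13|29)=+1, (12|29)=-1; (−1)^{1·0·14}·(+1)^0·(-1)^1 = -1.
v=7: a=7^2·(≡4), b=7^2·(≡5) mod 7; (4|7)=+1, (5|7)=-1; (−1)^{2·2·3}·(+1)^2·(-1)^2 = +1.
v=31: a=31^1·(≡29), b=31^1·(≡3) mod 31; (29|31)=-1, (3|31)=-1; (−1)^{1·1·15}·(-1)^1·(-1)^1 = -1.
v=3: a=3^-5·(≡2), b=3^-5·(≡2) mod 3; (2|3)=-1, (2|3)=-1; (−1)^{-5·-5·1}·(-1)^-5·(-1)^-5 = -1.
v=∞: 25246617 > 0 and -3441 < 0  ⇒  (a,b)_∞ = +1.
v=5: a=5^-2·(≡2), b=5^0·(≡1) mod 5; (2|5)=-1, (1|5)=+1; (−1)^{-2·0·2}·(-1)^0·(+1)^-2 = +1.
v=11: a=11^3·(≡8), b=11^0·(≡7) mod 11; (8|11)=-1, (7|11)=-1; (−1)^{3·0·5}·(-1)^0·(-1)^3 = -1.
|Ram(25246617, -3441)| = 4, even; anisotropic at {3, 11, 29, 31}.

[3, 11, 29, 31]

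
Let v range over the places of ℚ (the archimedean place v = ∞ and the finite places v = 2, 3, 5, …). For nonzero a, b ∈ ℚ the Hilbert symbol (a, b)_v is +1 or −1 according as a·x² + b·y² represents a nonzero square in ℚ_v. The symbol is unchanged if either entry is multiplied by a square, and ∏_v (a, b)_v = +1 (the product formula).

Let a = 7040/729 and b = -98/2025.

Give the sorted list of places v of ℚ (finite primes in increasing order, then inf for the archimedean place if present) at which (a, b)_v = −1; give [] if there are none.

[2, 5]

Mod squares: a ≡ 110, b ≡ -2. Check v ∈ {∞, 2, 3, 5, 7, 11}.
v=5: a=5^1·(≡2), b=5^-2·(≡2) mod 5; (2|5)=-1, (2|5)=-1; (−1)^{1·-2·2}·(-1)^-2·(-1)^1 = -1.
v=11: a=11^1·(≡8), b=11^0·(≡1) mod 11; (8|11)=-1, (1|11)=+1; (−1)^{1·0·5}·(-1)^0·(+1)^1 = +1.
v=7: a=7^0·(≡5), b=7^2·(≡6) mod 7; (5|7)=-1, (6|7)=-1; (−1)^{0·2·3}·(-1)^2·(-1)^0 = +1.
v=3: a=3^-6·(≡2), b=3^-4·(≡1) mod 3; (2|3)=-1, (1|3)=+1; (−1)^{-6·-4·1}·(-1)^-4·(+1)^-6 = +1.
v=2: v_2(a)=7, v_2(b)=1; units ≡ 7, 7 (mod 8); ε·ε+αω+βω = 1·1+7·0+1·0 ≡ 1  ⇒  (a,b)_2 = -1.
v=∞: 110 > 0 and -2 < 0  ⇒  (a,b)_∞ = +1.
(110, -2 / ℚ) ramifies at {2, 5}: a division algebra.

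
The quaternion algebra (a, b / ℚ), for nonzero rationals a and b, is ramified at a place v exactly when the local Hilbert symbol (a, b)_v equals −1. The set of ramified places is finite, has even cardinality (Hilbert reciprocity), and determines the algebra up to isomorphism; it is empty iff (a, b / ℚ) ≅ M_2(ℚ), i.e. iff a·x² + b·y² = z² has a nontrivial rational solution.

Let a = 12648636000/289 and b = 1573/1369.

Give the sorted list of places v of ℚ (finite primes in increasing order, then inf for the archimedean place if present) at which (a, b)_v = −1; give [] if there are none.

[2, 5, 7, 11]

(a, b) ≡ (2310, 13) mod (ℚ^×)²; places V = {2, 3, 5, 7, 11, 13, 17, 37, ∞}.
(a,b)_13: α=2, u≡12; β=1, v≡1 (mod 13); (12|13)=+1, (1|13)=+1; sign (−1)^0·+1^1·+1^2 = +1.
(a,b)_∞: sgn(2310)=+, sgn(13)=+, so +1.
(a,b)_7: α=1, u≡2; β=0, v≡3 (mod 7); (2|7)=+1, (3|7)=-1; sign (−1)^0·+1^0·-1^1 = -1.
(a,b)_3: α=5, u≡2; β=0, v≡1 (mod 3); (2|3)=-1, (1|3)=+1; sign (−1)^0·-1^0·+1^5 = +1.
(a,b)_37: α=0, u≡21; β=-2, v≡19 (mod 37); (21|37)=+1, (19|37)=-1; sign (−1)^0·+1^-2·-1^0 = +1.
(a,b)_5: α=3, u≡2; β=0, v≡2 (mod 5); (2|5)=-1, (2|5)=-1; sign (−1)^0·-1^0·-1^3 = -1.
(a,b)_11: α=1, u≡3; β=2, v≡7 (mod 11); (3|11)=+1, (7|11)=-1; sign (−1)^0·+1^2·-1^1 = -1.
(a,b)_17: α=-2, u≡13; β=0, v≡1 (mod 17); (13|17)=+1, (1|17)=+1; sign (−1)^0·+1^0·+1^-2 = +1.
(a,b)_2: α=5, β=0; u≡3, v≡5 (mod 8); ε(u)ε(v)=1·0, αω(v)=5·1, βω(u)=0·1; sum ≡ 1  ⇒  -1.
(2310, 13 / ℚ) ramifies at {2, 5, 7, 11}: a division algebra.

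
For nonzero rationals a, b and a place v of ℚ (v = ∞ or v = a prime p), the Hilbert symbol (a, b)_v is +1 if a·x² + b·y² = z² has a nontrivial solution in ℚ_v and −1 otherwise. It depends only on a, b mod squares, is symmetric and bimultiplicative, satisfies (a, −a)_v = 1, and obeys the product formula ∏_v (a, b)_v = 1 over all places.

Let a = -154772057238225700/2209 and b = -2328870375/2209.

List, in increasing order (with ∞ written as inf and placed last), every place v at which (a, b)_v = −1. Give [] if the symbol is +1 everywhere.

[5, 13, 31, inf]

(a, b) ≡ (-104377, -35815) mod (ℚ^×)²; places V = {2, 3, 5, 7, 13, 17, 19, 29, 31, 37, 47, ∞}.
(a,b)_29: α=2, u≡1; β=1, v≡11 (mod 29); (1|29)=+1, (11|29)=-1; sign (−1)^0·+1^1·-1^2 = +1.
(a,b)_7: α=1, u≡3; β=0, v≡2 (mod 7); (3|7)=-1, (2|7)=+1; sign (−1)^0·-1^0·+1^1 = +1.
(a,b)_47: α=-2, u≡45; β=-2, v≡23 (mod 47); (45|47)=-1, (23|47)=-1; sign (−1)^0·-1^-2·-1^-2 = +1.
(a,b)_2: α=2, β=0; u≡7, v≡1 (mod 8); ε(u)ε(v)=1·0, αω(v)=2·0, βω(u)=0·0; sum ≡ 0  ⇒  +1.
(a,b)_5: α=2, u≡3; β=3, v≡3 (mod 5); (3|5)=-1, (3|5)=-1; sign (−1)^0·-1^3·-1^2 = -1.
(a,b)_37: α=1, u≡4; β=0, v≡12 (mod 37); (4|37)=+1, (12|37)=+1; sign (−1)^0·+1^0·+1^1 = +1.
(a,b)_∞: sgn(-104377)=−, sgn(-35815)=−, so -1.
(a,b)_17: α=2, u≡12; β=2, v≡1 (mod 17); (12|17)=-1, (1|17)=+1; sign (−1)^0·-1^2·+1^2 = +1.
(a,b)_13: α=3, u≡5; β=1, v≡1 (mod 13); (5|13)=-1, (1|13)=+1; sign (−1)^0·-1^1·+1^3 = -1.
(a,b)_19: α=2, u≡1; β=1, v≡2 (mod 19); (1|19)=+1, (2|19)=-1; sign (−1)^0·+1^1·-1^2 = +1.
(a,b)_31: α=1, u≡17; β=0, v≡24 (mod 31); (17|31)=-1, (24|31)=-1; sign (−1)^0·-1^0·-1^1 = -1.
(a,b)_3: α=0, u≡2; β=2, v≡2 (mod 3); (2|3)=-1, (2|3)=-1; sign (−1)^0·-1^2·-1^0 = +1.
Ram(-104377, -35815) = {5, 13, 31, ∞}; no ℚ_5-point on the conic.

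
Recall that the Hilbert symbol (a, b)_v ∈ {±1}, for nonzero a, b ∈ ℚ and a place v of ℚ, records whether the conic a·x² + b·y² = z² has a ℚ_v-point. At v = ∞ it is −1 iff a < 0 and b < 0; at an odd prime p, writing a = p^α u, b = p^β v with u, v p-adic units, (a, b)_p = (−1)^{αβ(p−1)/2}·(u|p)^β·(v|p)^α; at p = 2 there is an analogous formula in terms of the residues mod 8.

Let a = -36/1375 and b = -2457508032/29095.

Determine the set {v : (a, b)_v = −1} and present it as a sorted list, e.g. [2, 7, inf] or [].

[3, 5, 11, 19, 37, inf]

Mod squares: a ≡ -55, b ≡ -811965. Check v ∈ {∞, 2, 3, 5, 7, 11, 17, 19, 23, 37}.
v=3: a=3^2·(≡2), b=3^3·(≡2) mod 3; (2|3)=-1, (2|3)=-1; (−1)^{2·3·1}·(-1)^3·(-1)^2 = -1.
v=7: a=7^0·(≡2), b=7^1·(≡2) mod 7; (2|7)=+1, (2|7)=+1; (−1)^{0·1·3}·(+1)^1·(+1)^0 = +1.
v=∞: -55 < 0 and -811965 < 0  ⇒  (a,b)_∞ = -1.
v=5: a=5^-3·(≡4), b=5^-1·(≡2) mod 5; (4|5)=+1, (2|5)=-1; (−1)^{-3·-1·2}·(+1)^-1·(-1)^-3 = -1.
v=17: a=17^0·(≡1), b=17^2·(≡6) mod 17; (1|17)=+1, (6|17)=-1; (−1)^{0·2·8}·(+1)^2·(-1)^0 = +1.
v=23: a=23^0·(≡21), b=23^-2·(≡12) mod 23; (21|23)=-1, (12|23)=+1; (−1)^{0·-2·11}·(-1)^-2·(+1)^0 = +1.
v=37: a=37^0·(≡31), b=37^1·(≡12) mod 37; (31|37)=-1, (12|37)=+1; (−1)^{0·1·18}·(-1)^1·(+1)^0 = -1.
v=11: a=11^-1·(≡2), b=11^-1·(≡2) mod 11; (2|11)=-1, (2|11)=-1; (−1)^{-1·-1·5}·(-1)^-1·(-1)^-1 = -1.
v=2: v_2(a)=2, v_2(b)=6; units ≡ 1, 3 (mod 8); ε·ε+αω+βω = 0·1+2·1+6·0 ≡ 0  ⇒  (a,b)_2 = +1.
v=19: a=19^0·(≡3), b=19^1·(≡8) mod 19; (3|19)=-1, (8|19)=-1; (−1)^{0·1·9}·(-1)^1·(-1)^0 = -1.
(-55, -811965 / ℚ) ramifies at {3, 5, 11, 19, 37, ∞}: a division algebra.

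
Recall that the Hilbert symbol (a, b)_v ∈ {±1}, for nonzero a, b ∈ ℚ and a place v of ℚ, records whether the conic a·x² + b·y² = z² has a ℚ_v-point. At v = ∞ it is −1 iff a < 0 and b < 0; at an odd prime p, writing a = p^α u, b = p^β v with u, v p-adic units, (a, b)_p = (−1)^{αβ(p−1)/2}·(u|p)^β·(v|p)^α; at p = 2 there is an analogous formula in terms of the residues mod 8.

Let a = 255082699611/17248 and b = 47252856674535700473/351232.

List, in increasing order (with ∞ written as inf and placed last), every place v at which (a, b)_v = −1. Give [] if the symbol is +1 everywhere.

[7, 29]

(a, b) ≡ (249458, 119) mod (ℚ^×)²; places V = {2, 3, 7, 11, 17, 23, 29, 31, ∞}.
(a,b)_31: α=2, u≡8; β=4, v≡23 (mod 31); (8|31)=+1, (23|31)=-1; sign (−1)^0·+1^4·-1^2 = +1.
(a,b)_∞: sgn(249458)=+, sgn(119)=+, so +1.
(a,b)_2: α=-5, β=-10; u≡1, v≡7 (mod 8); ε(u)ε(v)=0·1, αω(v)=-5·0, βω(u)=-10·0; sum ≡ 0  ⇒  +1.
(a,b)_11: α=-1, u≡6; β=0, v≡5 (mod 11); (6|11)=-1, (5|11)=+1; sign (−1)^0·-1^0·+1^-1 = +1.
(a,b)_17: α=3, u≡6; β=5, v≡10 (mod 17); (6|17)=-1, (10|17)=-1; sign (−1)^0·-1^5·-1^3 = +1.
(a,b)_7: α=-2, u≡6; β=-3, v≡6 (mod 7); (6|7)=-1, (6|7)=-1; sign (−1)^0·-1^-3·-1^-2 = -1.
(a,b)_3: α=4, u≡2; β=4, v≡2 (mod 3); (2|3)=-1, (2|3)=-1; sign (−1)^0·-1^4·-1^4 = +1.
(a,b)_29: α=1, u≡10; β=2, v≡18 (mod 29); (10|29)=-1, (18|29)=-1; sign (−1)^0·-1^2·-1^1 = -1.
(a,b)_23: α=1, u≡13; β=2, v≡3 (mod 23); (13|23)=+1, (3|23)=+1; sign (−1)^0·+1^2·+1^1 = +1.
Ram(249458, 119) = {7, 29}; no ℚ_7-point on the conic.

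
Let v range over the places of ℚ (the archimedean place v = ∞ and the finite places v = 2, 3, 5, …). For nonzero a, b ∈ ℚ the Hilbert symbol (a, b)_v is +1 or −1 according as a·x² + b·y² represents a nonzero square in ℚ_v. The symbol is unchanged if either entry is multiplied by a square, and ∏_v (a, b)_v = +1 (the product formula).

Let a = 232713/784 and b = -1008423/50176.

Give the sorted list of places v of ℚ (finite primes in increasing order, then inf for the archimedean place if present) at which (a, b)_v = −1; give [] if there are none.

[3, 17]

Mod squares: a ≡ 17, b ≡ -663. Check v ∈ {∞, 2, 3, 7, 13, 17}.
v=13: a=13^2·(≡3), b=13^3·(≡1) mod 13; (3|13)=+1, (1|13)=+1; (−1)^{2·3·6}·(+1)^3·(+1)^2 = +1.
v=3: a=3^4·(≡2), b=3^3·(≡1) mod 3; (2|3)=-1, (1|3)=+1; (−1)^{4·3·1}·(-1)^3·(+1)^4 = -1.
v=7: a=7^-2·(≡6), b=7^-2·(≡2) mod 7; (6|7)=-1, (2|7)=+1; (−1)^{-2·-2·3}·(-1)^-2·(+1)^-2 = +1.
v=17: a=17^1·(≡2), b=17^1·(≡5) mod 17; (2|17)=+1, (5|17)=-1; (−1)^{1·1·8}·(+1)^1·(-1)^1 = -1.
v=2: v_2(a)=-4, v_2(b)=-10; units ≡ 1, 1 (mod 8); ε·ε+αω+βω = 0·0+-4·0+-10·0 ≡ 0  ⇒  (a,b)_2 = +1.
v=∞: 17 > 0 and -663 < 0  ⇒  (a,b)_∞ = +1.
|Ram(17, -663)| = 2, even; anisotropic at {3, 17}.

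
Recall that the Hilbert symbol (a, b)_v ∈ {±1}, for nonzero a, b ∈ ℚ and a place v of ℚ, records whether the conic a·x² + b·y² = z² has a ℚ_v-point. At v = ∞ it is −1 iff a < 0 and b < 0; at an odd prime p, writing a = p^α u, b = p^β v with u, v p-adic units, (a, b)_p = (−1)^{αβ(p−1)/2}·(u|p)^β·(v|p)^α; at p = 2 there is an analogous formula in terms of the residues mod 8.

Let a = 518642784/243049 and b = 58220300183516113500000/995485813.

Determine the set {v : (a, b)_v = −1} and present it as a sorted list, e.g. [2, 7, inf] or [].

(a, b) ≡ (246, 25347102) mod (ℚ^×)²; places V = {2, 3, 5, 7, 11, 13, 17, 19, 29, 41, ∞}.
(a,b)_3: α=3, u≡1; β=3, v≡2 (mod 3); (1|3)=+1, (2|3)=-1; sign (−1)^1·+1^3·-1^3 = +1.
(a,b)_11: α=4, u≡1; β=7, v≡6 (mod 11); (1|11)=+1, (6|11)=-1; sign (−1)^0·+1^7·-1^4 = +1.
(a,b)_29: α=-2, u≡2; β=-3, v≡25 (mod 29); (2|29)=-1, (25|29)=+1; sign (−1)^0·-1^-3·+1^-2 = -1.
(a,b)_7: α=0, u≡1; β=-4, v≡1 (mod 7); (1|7)=+1, (1|7)=+1; sign (−1)^0·+1^-4·+1^0 = +1.
(a,b)_13: α=0, u≡10; β=2, v≡10 (mod 13); (10|13)=+1, (10|13)=+1; sign (−1)^0·+1^2·+1^0 = +1.
(a,b)_19: α=0, u≡12; β=1, v≡9 (mod 19); (12|19)=-1, (9|19)=+1; sign (−1)^0·-1^1·+1^0 = -1.
(a,b)_∞: sgn(246)=+, sgn(25347102)=+, so +1.
(a,b)_41: α=1, u≡12; β=3, v≡22 (mod 41); (12|41)=-1, (22|41)=-1; sign (−1)^0·-1^3·-1^1 = +1.
(a,b)_17: α=-2, u≡15; β=-1, v≡4 (mod 17); (15|17)=+1, (4|17)=+1; sign (−1)^0·+1^-1·+1^-2 = +1.
(a,b)_5: α=0, u≡1; β=6, v≡3 (mod 5); (1|5)=+1, (3|5)=-1; sign (−1)^0·+1^6·-1^0 = +1.
(a,b)_2: α=5, β=5; u≡3, v≡7 (mod 8); ε(u)ε(v)=1·1, αω(v)=5·0, βω(u)=5·1; sum ≡ 0  ⇒  +1.
(246, 25347102 / ℚ) ramifies at {19, 29}: a division algebra.

[19, 29]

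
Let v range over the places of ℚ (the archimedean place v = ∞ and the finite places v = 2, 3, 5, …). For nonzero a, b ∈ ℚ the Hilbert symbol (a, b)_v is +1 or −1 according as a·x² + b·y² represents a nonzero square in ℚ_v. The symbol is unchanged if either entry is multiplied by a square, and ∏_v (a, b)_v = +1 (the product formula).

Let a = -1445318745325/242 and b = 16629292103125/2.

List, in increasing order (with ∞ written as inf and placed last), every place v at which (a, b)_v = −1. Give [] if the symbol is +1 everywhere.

Mod squares: a ≡ -986, b ≡ 3770. Check v ∈ {∞, 2, 5, 7, 11, 13, 17, 29}.
v=7: a=7^4·(≡1), b=7^0·(≡1) mod 7; (1|7)=+1, (1|7)=+1; (−1)^{4·0·3}·(+1)^0·(+1)^4 = +1.
v=5: a=5^2·(≡1), b=5^5·(≡4) mod 5; (1|5)=+1, (4|5)=+1; (−1)^{2·5·2}·(+1)^5·(+1)^2 = +1.
v=13: a=13^2·(≡8), b=13^3·(≡9) mod 13; (8|13)=-1, (9|13)=+1; (−1)^{2·3·6}·(-1)^3·(+1)^2 = -1.
v=11: a=11^-2·(≡9), b=11^0·(≡10) mod 11; (9|11)=+1, (10|11)=-1; (−1)^{-2·0·5}·(+1)^0·(-1)^-2 = +1.
v=17: a=17^3·(≡11), b=17^4·(≡13) mod 17; (11|17)=-1, (13|17)=+1; (−1)^{3·4·8}·(-1)^4·(+1)^3 = +1.
v=2: v_2(a)=-1, v_2(b)=-1; units ≡ 3, 5 (mod 8); ε·ε+αω+βω = 1·0+-1·1+-1·1 ≡ 0  ⇒  (a,b)_2 = +1.
v=29: a=29^1·(≡28), b=29^1·(≡10) mod 29; (28|29)=+1, (10|29)=-1; (−1)^{1·1·14}·(+1)^1·(-1)^1 = -1.
v=∞: -986 < 0 and 3770 > 0  ⇒  (a,b)_∞ = +1.
(-986, 3770 / ℚ) ramifies at {13, 29}: a division algebra.

[13, 29]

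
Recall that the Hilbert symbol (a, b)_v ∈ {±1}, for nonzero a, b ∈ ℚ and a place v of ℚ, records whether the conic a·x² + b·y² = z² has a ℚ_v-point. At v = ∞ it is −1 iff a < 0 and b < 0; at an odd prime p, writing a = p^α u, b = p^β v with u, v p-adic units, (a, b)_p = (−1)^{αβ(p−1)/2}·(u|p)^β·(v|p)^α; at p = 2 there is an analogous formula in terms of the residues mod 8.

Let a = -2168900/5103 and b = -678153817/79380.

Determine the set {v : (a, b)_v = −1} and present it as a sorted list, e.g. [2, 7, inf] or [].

[5, 7, 11, inf]

(a, b) ≡ (-287, -96965) mod (ℚ^×)²; places V = {2, 3, 5, 7, 11, 17, 23, 41, 43, ∞}.
(a,b)_11: α=0, u≡8; β=3, v≡6 (mod 11); (8|11)=-1, (6|11)=-1; sign (−1)^0·-1^3·-1^0 = -1.
(a,b)_5: α=2, u≡3; β=-1, v≡3 (mod 5); (3|5)=-1, (3|5)=-1; sign (−1)^0·-1^-1·-1^2 = -1.
(a,b)_17: α=0, u≡15; β=2, v≡6 (mod 17); (15|17)=+1, (6|17)=-1; sign (−1)^0·+1^2·-1^0 = +1.
(a,b)_23: α=2, u≡2; β=0, v≡8 (mod 23); (2|23)=+1, (8|23)=+1; sign (−1)^0·+1^0·+1^2 = +1.
(a,b)_43: α=0, u≡17; β=1, v≡24 (mod 43); (17|43)=+1, (24|43)=+1; sign (−1)^0·+1^1·+1^0 = +1.
(a,b)_3: α=-6, u≡1; β=-4, v≡1 (mod 3); (1|3)=+1, (1|3)=+1; sign (−1)^0·+1^-4·+1^-6 = +1.
(a,b)_2: α=2, β=-2; u≡1, v≡3 (mod 8); ε(u)ε(v)=0·1, αω(v)=2·1, βω(u)=-2·0; sum ≡ 0  ⇒  +1.
(a,b)_∞: sgn(-287)=−, sgn(-96965)=−, so -1.
(a,b)_7: α=-1, u≡1; β=-2, v≡3 (mod 7); (1|7)=+1, (3|7)=-1; sign (−1)^0·+1^-2·-1^-1 = -1.
(a,b)_41: α=1, u≡34; β=1, v≡22 (mod 41); (34|41)=-1, (22|41)=-1; sign (−1)^0·-1^1·-1^1 = +1.
Ram(-287, -96965) = {5, 7, 11, ∞}; no ℚ_5-point on the conic.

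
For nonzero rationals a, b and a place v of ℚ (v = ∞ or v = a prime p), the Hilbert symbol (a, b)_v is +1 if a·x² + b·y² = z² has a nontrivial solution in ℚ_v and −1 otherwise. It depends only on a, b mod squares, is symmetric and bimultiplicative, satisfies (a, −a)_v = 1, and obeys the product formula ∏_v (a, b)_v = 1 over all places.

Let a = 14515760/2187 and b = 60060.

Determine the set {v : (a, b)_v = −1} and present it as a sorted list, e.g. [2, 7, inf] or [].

[5, 11]

Mod squares: a ≡ 105, b ≡ 15015. Check v ∈ {∞, 2, 3, 5, 7, 11, 13, 23}.
v=23: a=23^2·(≡12), b=23^0·(≡7) mod 23; (12|23)=+1, (7|23)=-1; (−1)^{2·0·11}·(+1)^0·(-1)^2 = +1.
v=3: a=3^-7·(≡2), b=3^1·(≡1) mod 3; (2|3)=-1, (1|3)=+1; (−1)^{-7·1·1}·(-1)^1·(+1)^-7 = +1.
v=∞: 105 > 0 and 15015 > 0  ⇒  (a,b)_∞ = +1.
v=2: v_2(a)=4, v_2(b)=2; units ≡ 1, 7 (mod 8); ε·ε+αω+βω = 0·1+4·0+2·0 ≡ 0  ⇒  (a,b)_2 = +1.
v=11: a=11^0·(≡8), b=11^1·(≡4) mod 11; (8|11)=-1, (4|11)=+1; (−1)^{0·1·5}·(-1)^1·(+1)^0 = -1.
v=13: a=13^0·(≡4), b=13^1·(≡5) mod 13; (4|13)=+1, (5|13)=-1; (−1)^{0·1·6}·(+1)^1·(-1)^0 = +1.
v=5: a=5^1·(≡1), b=5^1·(≡2) mod 5; (1|5)=+1, (2|5)=-1; (−1)^{1·1·2}·(+1)^1·(-1)^1 = -1.
v=7: a=7^3·(≡4), b=7^1·(≡5) mod 7; (4|7)=+1, (5|7)=-1; (−1)^{3·1·3}·(+1)^1·(-1)^3 = +1.
Ram(105, 15015) = {5, 11}; no ℚ_5-point on the conic.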